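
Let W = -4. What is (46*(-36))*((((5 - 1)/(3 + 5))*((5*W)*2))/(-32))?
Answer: -1035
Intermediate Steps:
(46*(-36))*((((5 - 1)/(3 + 5))*((5*W)*2))/(-32)) = (46*(-36))*((((5 - 1)/(3 + 5))*((5*(-4))*2))/(-32)) = -1656*(4/8)*(-20*2)*(-1)/32 = -1656*(4*(1/8))*(-40)*(-1)/32 = -1656*(1/2)*(-40)*(-1)/32 = -(-33120)*(-1)/32 = -1656*5/8 = -1035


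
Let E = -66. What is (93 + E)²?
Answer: 729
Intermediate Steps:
(93 + E)² = (93 - 66)² = 27² = 729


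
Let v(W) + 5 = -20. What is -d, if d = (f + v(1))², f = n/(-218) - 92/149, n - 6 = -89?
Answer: -671972028121/1055080324 ≈ -636.89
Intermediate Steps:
n = -83 (n = 6 - 89 = -83)
v(W) = -25 (v(W) = -5 - 20 = -25)
f = -7689/32482 (f = -83/(-218) - 92/149 = -83*(-1/218) - 92*1/149 = 83/218 - 92/149 = -7689/32482 ≈ -0.23672)
d = 671972028121/1055080324 (d = (-7689/32482 - 25)² = (-819739/32482)² = 671972028121/1055080324 ≈ 636.89)
-d = -1*671972028121/1055080324 = -671972028121/1055080324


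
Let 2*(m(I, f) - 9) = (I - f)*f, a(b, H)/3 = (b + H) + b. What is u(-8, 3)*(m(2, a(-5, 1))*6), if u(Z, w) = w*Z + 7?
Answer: 39015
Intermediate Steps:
a(b, H) = 3*H + 6*b (a(b, H) = 3*((b + H) + b) = 3*((H + b) + b) = 3*(H + 2*b) = 3*H + 6*b)
m(I, f) = 9 + f*(I - f)/2 (m(I, f) = 9 + ((I - f)*f)/2 = 9 + (f*(I - f))/2 = 9 + f*(I - f)/2)
u(Z, w) = 7 + Z*w (u(Z, w) = Z*w + 7 = 7 + Z*w)
u(-8, 3)*(m(2, a(-5, 1))*6) = (7 - 8*3)*((9 - (3*1 + 6*(-5))²/2 + (½)*2*(3*1 + 6*(-5)))*6) = (7 - 24)*((9 - (3 - 30)²/2 + (½)*2*(3 - 30))*6) = -17*(9 - ½*(-27)² + (½)*2*(-27))*6 = -17*(9 - ½*729 - 27)*6 = -17*(9 - 729/2 - 27)*6 = -(-13005)*6/2 = -17*(-2295) = 39015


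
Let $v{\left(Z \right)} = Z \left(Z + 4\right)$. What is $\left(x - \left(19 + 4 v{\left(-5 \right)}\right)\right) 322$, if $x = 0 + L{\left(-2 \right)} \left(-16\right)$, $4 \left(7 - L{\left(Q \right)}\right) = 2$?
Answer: $-46046$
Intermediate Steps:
$v{\left(Z \right)} = Z \left(4 + Z\right)$
$L{\left(Q \right)} = \frac{13}{2}$ ($L{\left(Q \right)} = 7 - \frac{1}{2} = \frac{13}{2}$)
$x = -104$ ($x = 0 + \frac{13}{2} \left(-16\right) = 0 - 104 = -104$)
$\left(x - \left(19 + 4 v{\left(-5 \right)}\right)\right) 322 = \left(-104 - \left(19 + 4 \left(- 5 \left(4 - 5\right)\right)\right)\right) 322 = \left(-104 - \left(19 + 4 \left(\left(-5\right) \left(-1\right)\right)\right)\right) 322 = \left(-104 - 39\right) 322 = \left(-143\right) 322 = -46046$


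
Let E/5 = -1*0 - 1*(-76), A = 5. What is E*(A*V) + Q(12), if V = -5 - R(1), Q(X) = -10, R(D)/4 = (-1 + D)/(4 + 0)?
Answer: -9510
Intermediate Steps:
R(D) = -1 + D (R(D) = 4*((-1 + D)/(4 + 0)) = 4*((-1 + D)/4) = 4*((-1 + D)*(1/4)) = 4*(-1/4 + D/4) = -1 + D)
E = 380 (E = 5*(-1*0 - 1*(-76)) = 5*(0 + 76) = 5*76 = 380)
V = -5 (V = -5 - (-1 + 1) = -5 - 1*0 = -5 + 0 = -5)
E*(A*V) + Q(12) = 380*(5*(-5)) - 10 = 380*(-25) - 10 = -9500 - 10 = -9510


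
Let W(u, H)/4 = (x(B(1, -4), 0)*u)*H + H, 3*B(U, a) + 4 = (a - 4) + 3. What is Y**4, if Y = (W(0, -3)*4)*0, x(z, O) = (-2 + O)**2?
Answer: 0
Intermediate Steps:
B(U, a) = -5/3 + a/3 (B(U, a) = -4/3 + ((a - 4) + 3)/3 = -4/3 + ((-4 + a) + 3)/3 = -4/3 + (-1 + a)/3 = -4/3 + (-1/3 + a/3) = -5/3 + a/3)
W(u, H) = 4*H + 16*H*u (W(u, H) = 4*(((-2 + 0)**2*u)*H + H) = 4*(((-2)**2*u)*H + H) = 4*((4*u)*H + H) = 4*(4*H*u + H) = 4*(H + 4*H*u) = 4*H + 16*H*u)
Y = 0 (Y = ((4*(-3)*(1 + 4*0))*4)*0 = ((4*(-3)*(1 + 0))*4)*0 = ((4*(-3)*1)*4)*0 = -12*4*0 = -48*0 = 0)
Y**4 = 0**4 = 0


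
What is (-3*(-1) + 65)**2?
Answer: 4624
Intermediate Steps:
(-3*(-1) + 65)**2 = (3 + 65)**2 = 68**2 = 4624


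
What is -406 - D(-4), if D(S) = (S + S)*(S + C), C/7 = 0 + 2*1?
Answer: -326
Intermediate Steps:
C = 14 (C = 7*(0 + 2*1) = 7*(0 + 2) = 7*2 = 14)
D(S) = 2*S*(14 + S) (D(S) = (S + S)*(S + 14) = (2*S)*(14 + S) = 2*S*(14 + S))
-406 - D(-4) = -406 - 2*(-4)*(14 - 4) = -406 - 2*(-4)*10 = -406 - 1*(-80) = -406 + 80 = -326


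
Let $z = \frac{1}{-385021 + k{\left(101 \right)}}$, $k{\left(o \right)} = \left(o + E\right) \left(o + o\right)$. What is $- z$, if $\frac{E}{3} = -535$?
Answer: $\frac{1}{688829} \approx 1.4517 \cdot 10^{-6}$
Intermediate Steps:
$E = -1605$ ($E = 3 \left(-535\right) = -1605$)
$k{\left(o \right)} = 2 o \left(-1605 + o\right)$ ($k{\left(o \right)} = \left(o - 1605\right) \left(o + o\right) = \left(-1605 + o\right) 2 o = 2 o \left(-1605 + o\right)$)
$z = - \frac{1}{688829}$ ($z = \frac{1}{-385021 + 2 \cdot 101 \left(-1605 + 101\right)} = \frac{1}{-385021 + 2 \cdot 101 \left(-1504\right)} = \frac{1}{-385021 - 303808} = \frac{1}{-688829} = - \frac{1}{688829} \approx -1.4517 \cdot 10^{-6}$)
$- z = \left(-1\right) \left(- \frac{1}{688829}\right) = \frac{1}{688829}$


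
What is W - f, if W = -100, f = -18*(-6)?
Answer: -208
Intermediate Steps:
f = 108
W - f = -100 - 1*108 = -100 - 108 = -208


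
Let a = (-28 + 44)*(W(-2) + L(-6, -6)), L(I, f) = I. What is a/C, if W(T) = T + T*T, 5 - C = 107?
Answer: 32/51 ≈ 0.62745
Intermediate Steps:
C = -102 (C = 5 - 1*107 = 5 - 107 = -102)
W(T) = T + T²
a = -64 (a = (-28 + 44)*(-2*(1 - 2) - 6) = 16*(-2*(-1) - 6) = 16*(2 - 6) = 16*(-4) = -64)
a/C = -64/(-102) = -64*(-1/102) = 32/51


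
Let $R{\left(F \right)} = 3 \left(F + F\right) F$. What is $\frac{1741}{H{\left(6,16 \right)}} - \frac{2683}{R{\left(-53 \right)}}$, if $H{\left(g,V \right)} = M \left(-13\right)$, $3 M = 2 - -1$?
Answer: $- \frac{29377693}{219102} \approx -134.08$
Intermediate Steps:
$M = 1$ ($M = \frac{2 - -1}{3} = \frac{2 + 1}{3} = \frac{1}{3} \cdot 3 = 1$)
$H{\left(g,V \right)} = -13$ ($H{\left(g,V \right)} = 1 \left(-13\right) = -13$)
$R{\left(F \right)} = 6 F^{2}$ ($R{\left(F \right)} = 3 \cdot 2 F F = 6 F F = 6 F^{2}$)
$\frac{1741}{H{\left(6,16 \right)}} - \frac{2683}{R{\left(-53 \right)}} = \frac{1741}{-13} - \frac{2683}{6 \left(-53\right)^{2}} = 1741 \left(- \frac{1}{13}\right) - \frac{2683}{6 \cdot 2809} = - \frac{1741}{13} - \frac{2683}{16854} = - \frac{29377693}{219102}$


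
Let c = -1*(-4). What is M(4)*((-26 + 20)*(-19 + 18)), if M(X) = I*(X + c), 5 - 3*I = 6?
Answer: -16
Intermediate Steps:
I = -1/3 (I = 5/3 - 1/3*6 = 5/3 - 2 = -1/3 ≈ -0.33333)
c = 4
M(X) = -4/3 - X/3 (M(X) = -(X + 4)/3 = -(4 + X)/3 = -4/3 - X/3)
M(4)*((-26 + 20)*(-19 + 18)) = (-4/3 - 1/3*4)*((-26 + 20)*(-19 + 18)) = (-4/3 - 4/3)*(-6*(-1)) = -8/3*6 = -16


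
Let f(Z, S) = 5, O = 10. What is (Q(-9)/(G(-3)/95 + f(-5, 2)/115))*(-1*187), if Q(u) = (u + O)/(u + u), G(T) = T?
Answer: 408595/468 ≈ 873.07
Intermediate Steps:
Q(u) = (10 + u)/(2*u) (Q(u) = (u + 10)/(u + u) = (10 + u)/((2*u)) = (10 + u)*(1/(2*u)) = (10 + u)/(2*u))
(Q(-9)/(G(-3)/95 + f(-5, 2)/115))*(-1*187) = (((½)*(10 - 9)/(-9))/(-3/95 + 5/115))*(-1*187) = (((½)*(-⅑)*1)/(-3*1/95 + 5*(1/115)))*(-187) = -1/(18*(-3/95 + 1/23))*(-187) = -1/(18*26/2185)*(-187) = -1/18*2185/26*(-187) = -2185/468*(-187) = 408595/468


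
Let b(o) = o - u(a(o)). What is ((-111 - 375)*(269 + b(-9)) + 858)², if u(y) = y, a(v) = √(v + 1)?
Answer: 15748862436 - 243975888*I*√2 ≈ 1.5749e+10 - 3.4503e+8*I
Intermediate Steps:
a(v) = √(1 + v)
b(o) = o - √(1 + o)
((-111 - 375)*(269 + b(-9)) + 858)² = ((-111 - 375)*(269 + (-9 - √(1 - 9))) + 858)² = (-486*(269 + (-9 - √(-8))) + 858)² = (-486*(269 + (-9 - 2*I*√2)) + 858)² = (-486*(260 - 2*I*√2) + 858)² = ((-126360 + 972*I*√2) + 858)² = (-125502 + 972*I*√2)²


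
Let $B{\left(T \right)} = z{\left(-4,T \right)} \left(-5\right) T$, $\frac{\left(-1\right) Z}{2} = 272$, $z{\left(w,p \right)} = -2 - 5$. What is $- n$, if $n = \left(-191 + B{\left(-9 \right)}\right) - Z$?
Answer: $-38$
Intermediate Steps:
$z{\left(w,p \right)} = -7$ ($z{\left(w,p \right)} = -2 - 5 = -7$)
$Z = -544$ ($Z = \left(-2\right) 272 = -544$)
$B{\left(T \right)} = 35 T$ ($B{\left(T \right)} = \left(-7\right) \left(-5\right) T = 35 T$)
$n = 38$ ($n = \left(-191 + 35 \left(-9\right)\right) - -544 = \left(-191 - 315\right) + 544 = -506 + 544 = 38$)
$- n = \left(-1\right) 38 = -38$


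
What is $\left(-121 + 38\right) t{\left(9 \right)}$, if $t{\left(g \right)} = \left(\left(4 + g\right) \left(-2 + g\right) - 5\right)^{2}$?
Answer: $-613868$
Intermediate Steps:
$t{\left(g \right)} = \left(-5 + \left(-2 + g\right) \left(4 + g\right)\right)^{2}$ ($t{\left(g \right)} = \left(\left(-2 + g\right) \left(4 + g\right) - 5\right)^{2} = \left(-5 + \left(-2 + g\right) \left(4 + g\right)\right)^{2}$)
$\left(-121 + 38\right) t{\left(9 \right)} = \left(-121 + 38\right) \left(-13 + 9^{2} + 2 \cdot 9\right)^{2} = - 83 \left(-13 + 81 + 18\right)^{2} = - 83 \cdot 86^{2} = \left(-83\right) 7396 = -613868$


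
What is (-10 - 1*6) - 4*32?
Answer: -144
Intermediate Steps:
(-10 - 1*6) - 4*32 = (-10 - 6) - 128 = -16 - 128 = -144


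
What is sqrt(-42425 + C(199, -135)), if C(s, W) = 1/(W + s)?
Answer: I*sqrt(2715199)/8 ≈ 205.97*I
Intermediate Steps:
sqrt(-42425 + C(199, -135)) = sqrt(-42425 + 1/(-135 + 199)) = sqrt(-42425 + 1/64) = sqrt(-2715199/64) = I*sqrt(2715199)/8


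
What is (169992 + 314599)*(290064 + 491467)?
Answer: 378722888821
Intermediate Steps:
(169992 + 314599)*(290064 + 491467) = 484591*781531 = 378722888821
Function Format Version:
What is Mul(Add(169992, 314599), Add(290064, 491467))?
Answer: 378722888821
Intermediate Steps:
Mul(Add(169992, 314599), Add(290064, 491467)) = Mul(484591, 781531) = 378722888821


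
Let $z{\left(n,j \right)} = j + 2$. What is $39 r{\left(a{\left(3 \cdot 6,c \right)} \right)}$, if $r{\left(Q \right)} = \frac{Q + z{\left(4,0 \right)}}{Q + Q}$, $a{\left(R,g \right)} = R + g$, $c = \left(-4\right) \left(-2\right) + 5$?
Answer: $\frac{1287}{62} \approx 20.758$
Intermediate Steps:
$z{\left(n,j \right)} = 2 + j$
$c = 13$ ($c = 8 + 5 = 13$)
$r{\left(Q \right)} = \frac{2 + Q}{2 Q}$ ($r{\left(Q \right)} = \frac{Q + \left(2 + 0\right)}{Q + Q} = \frac{Q + 2}{2 Q} = \left(2 + Q\right) \frac{1}{2 Q} = \frac{2 + Q}{2 Q}$)
$39 r{\left(a{\left(3 \cdot 6,c \right)} \right)} = 39 \frac{2 + \left(3 \cdot 6 + 13\right)}{2 \left(3 \cdot 6 + 13\right)} = 39 \frac{2 + \left(18 + 13\right)}{2 \left(18 + 13\right)} = 39 \frac{2 + 31}{2 \cdot 31} = 39 \cdot \frac{1}{2} \cdot \frac{1}{31} \cdot 33 = 39 \cdot \frac{33}{62} = \frac{1287}{62}$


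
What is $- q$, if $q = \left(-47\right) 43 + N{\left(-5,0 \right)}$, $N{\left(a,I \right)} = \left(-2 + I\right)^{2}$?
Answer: $2017$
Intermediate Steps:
$q = -2017$ ($q = \left(-47\right) 43 + \left(-2 + 0\right)^{2} = -2021 + \left(-2\right)^{2} = -2021 + 4 = -2017$)
$- q = \left(-1\right) \left(-2017\right) = 2017$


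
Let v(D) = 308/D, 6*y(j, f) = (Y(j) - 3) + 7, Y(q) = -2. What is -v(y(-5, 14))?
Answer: -924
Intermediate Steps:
y(j, f) = 1/3 (y(j, f) = ((-2 - 3) + 7)/6 = (-5 + 7)/6 = (1/6)*2 = 1/3)
-v(y(-5, 14)) = -308/1/3 = -308*3 = -1*924 = -924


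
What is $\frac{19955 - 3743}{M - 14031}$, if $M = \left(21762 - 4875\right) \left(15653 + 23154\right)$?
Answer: $\frac{2702}{109219963} \approx 2.4739 \cdot 10^{-5}$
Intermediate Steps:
$M = 655333809$ ($M = 16887 \cdot 38807 = 655333809$)
$\frac{19955 - 3743}{M - 14031} = \frac{19955 - 3743}{655333809 - 14031} = \frac{16212}{655319778} = 16212 \cdot \frac{1}{655319778} = \frac{2702}{109219963}$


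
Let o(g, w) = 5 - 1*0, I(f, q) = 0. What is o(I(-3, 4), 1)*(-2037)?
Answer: -10185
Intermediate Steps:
o(g, w) = 5 (o(g, w) = 5 + 0 = 5)
o(I(-3, 4), 1)*(-2037) = 5*(-2037) = -10185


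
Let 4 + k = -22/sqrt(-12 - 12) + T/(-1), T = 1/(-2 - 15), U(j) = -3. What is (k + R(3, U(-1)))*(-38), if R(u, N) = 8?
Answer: -2622/17 - 209*I*sqrt(6)/3 ≈ -154.24 - 170.65*I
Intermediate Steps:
T = -1/17 (T = 1/(-17) = -1/17 ≈ -0.058824)
k = -67/17 + 11*I*sqrt(6)/6 (k = -4 + (-22/sqrt(-12 - 12) - 1/17/(-1)) = -4 + (-22*(-I*sqrt(6)/12) - 1/17*(-1)) = -4 + (-22*(-I*sqrt(6)/12) + 1/17) = -4 + (-(-11)*I*sqrt(6)/6 + 1/17) = -4 + (11*I*sqrt(6)/6 + 1/17) = -4 + (1/17 + 11*I*sqrt(6)/6) = -67/17 + 11*I*sqrt(6)/6 ≈ -3.9412 + 4.4907*I)
(k + R(3, U(-1)))*(-38) = ((-67/17 + 11*I*sqrt(6)/6) + 8)*(-38) = (69/17 + 11*I*sqrt(6)/6)*(-38) = -2622/17 - 209*I*sqrt(6)/3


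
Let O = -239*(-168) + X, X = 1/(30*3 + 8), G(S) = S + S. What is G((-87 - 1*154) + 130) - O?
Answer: -3956653/98 ≈ -40374.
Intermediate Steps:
G(S) = 2*S
X = 1/98 (X = 1/(90 + 8) = 1/98 ≈ 0.010204)
O = 3934897/98 (O = -239*(-168) + 1/98 = 40152 + 1/98 = 3934897/98 ≈ 40152.)
G((-87 - 1*154) + 130) - O = 2*((-87 - 1*154) + 130) - 1*3934897/98 = 2*((-87 - 154) + 130) - 3934897/98 = 2*(-241 + 130) - 3934897/98 = 2*(-111) - 3934897/98 = -222 - 3934897/98 = -3956653/98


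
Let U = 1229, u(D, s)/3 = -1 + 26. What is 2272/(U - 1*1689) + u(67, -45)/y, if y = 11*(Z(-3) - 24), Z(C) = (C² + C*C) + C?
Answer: -21619/3795 ≈ -5.6967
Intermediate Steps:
u(D, s) = 75 (u(D, s) = 3*(-1 + 26) = 3*25 = 75)
Z(C) = C + 2*C² (Z(C) = (C² + C²) + C = 2*C² + C = C + 2*C²)
y = -99 (y = 11*(-3*(1 + 2*(-3)) - 24) = 11*(-3*(1 - 6) - 24) = 11*(-3*(-5) - 24) = 11*(15 - 24) = 11*(-9) = -99)
2272/(U - 1*1689) + u(67, -45)/y = 2272/(1229 - 1*1689) + 75/(-99) = 2272/(1229 - 1689) + 75*(-1/99) = 2272/(-460) - 25/33 = 2272*(-1/460) - 25/33 = -568/115 - 25/33 = -21619/3795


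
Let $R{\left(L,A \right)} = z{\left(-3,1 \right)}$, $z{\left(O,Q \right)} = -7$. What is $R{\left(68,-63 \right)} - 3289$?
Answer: $-3296$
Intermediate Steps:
$R{\left(L,A \right)} = -7$
$R{\left(68,-63 \right)} - 3289 = -7 - 3289 = -3296$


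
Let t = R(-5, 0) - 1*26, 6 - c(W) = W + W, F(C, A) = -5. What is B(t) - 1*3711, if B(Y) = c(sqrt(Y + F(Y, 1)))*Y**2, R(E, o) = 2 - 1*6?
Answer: 1689 - 1800*I*sqrt(35) ≈ 1689.0 - 10649.0*I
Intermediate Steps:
R(E, o) = -4 (R(E, o) = 2 - 6 = -4)
c(W) = 6 - 2*W (c(W) = 6 - (W + W) = 6 - 2*W)
t = -30 (t = -4 - 1*26 = -4 - 26 = -30)
B(Y) = Y**2*(6 - 2*sqrt(-5 + Y)) (B(Y) = (6 - 2*sqrt(Y - 5))*Y**2 = (6 - 2*sqrt(-5 + Y))*Y**2 = Y**2*(6 - 2*sqrt(-5 + Y)))
B(t) - 1*3711 = 2*(-30)**2*(3 - sqrt(-5 - 30)) - 1*3711 = 2*900*(3 - sqrt(-35)) - 3711 = 2*900*(3 - I*sqrt(35)) - 3711 = (5400 - 1800*I*sqrt(35)) - 3711 = 1689 - 1800*I*sqrt(35)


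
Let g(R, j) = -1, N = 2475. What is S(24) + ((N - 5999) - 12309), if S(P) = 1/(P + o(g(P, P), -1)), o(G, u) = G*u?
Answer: -395824/25 ≈ -15833.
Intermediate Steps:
S(P) = 1/(1 + P) (S(P) = 1/(P - 1*(-1)) = 1/(P + 1) = 1/(1 + P))
S(24) + ((N - 5999) - 12309) = 1/(1 + 24) + ((2475 - 5999) - 12309) = 1/25 + (-3524 - 12309) = 1/25 - 15833 = -395824/25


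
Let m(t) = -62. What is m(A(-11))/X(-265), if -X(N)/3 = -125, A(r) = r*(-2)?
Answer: -62/375 ≈ -0.16533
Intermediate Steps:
A(r) = -2*r
X(N) = 375 (X(N) = -3*(-125) = 375)
m(A(-11))/X(-265) = -62/375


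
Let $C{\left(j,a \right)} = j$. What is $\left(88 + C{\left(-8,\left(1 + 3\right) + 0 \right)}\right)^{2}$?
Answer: $6400$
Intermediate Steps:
$\left(88 + C{\left(-8,\left(1 + 3\right) + 0 \right)}\right)^{2} = \left(88 - 8\right)^{2} = 80^{2} = 6400$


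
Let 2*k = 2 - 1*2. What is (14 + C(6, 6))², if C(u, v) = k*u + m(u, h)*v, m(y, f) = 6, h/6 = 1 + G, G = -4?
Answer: 2500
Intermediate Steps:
k = 0 (k = (2 - 1*2)/2 = (2 - 2)/2 = (½)*0 = 0)
h = -18 (h = 6*(1 - 4) = 6*(-3) = -18)
C(u, v) = 6*v (C(u, v) = 0*u + 6*v = 0 + 6*v = 6*v)
(14 + C(6, 6))² = (14 + 6*6)² = (14 + 36)² = 50² = 2500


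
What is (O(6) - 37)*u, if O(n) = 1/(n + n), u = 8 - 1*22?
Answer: 3101/6 ≈ 516.83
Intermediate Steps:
u = -14 (u = 8 - 22 = -14)
O(n) = 1/(2*n)
(O(6) - 37)*u = ((½)/6 - 37)*(-14) = ((½)*(⅙) - 37)*(-14) = (1/12 - 37)*(-14) = -443/12*(-14) = 3101/6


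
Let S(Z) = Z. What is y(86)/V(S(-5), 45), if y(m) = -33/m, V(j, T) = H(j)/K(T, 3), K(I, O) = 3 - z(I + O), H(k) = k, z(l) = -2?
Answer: 33/86 ≈ 0.38372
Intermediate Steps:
K(I, O) = 5 (K(I, O) = 3 - 1*(-2) = 3 + 2 = 5)
V(j, T) = j/5
y(m) = -33/m
y(86)/V(S(-5), 45) = (-33/86)/(((1/5)*(-5))) = -33*1/86/(-1) = -33/86*(-1) = 33/86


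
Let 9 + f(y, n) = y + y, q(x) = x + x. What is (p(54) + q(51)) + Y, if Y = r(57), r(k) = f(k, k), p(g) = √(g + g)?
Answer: 207 + 6*√3 ≈ 217.39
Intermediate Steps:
q(x) = 2*x
p(g) = √2*√g (p(g) = √(2*g) = √2*√g)
f(y, n) = -9 + 2*y (f(y, n) = -9 + (y + y) = -9 + 2*y)
r(k) = -9 + 2*k
Y = 105 (Y = -9 + 2*57 = -9 + 114 = 105)
(p(54) + q(51)) + Y = (√2*√54 + 2*51) + 105 = (√2*(3*√6) + 102) + 105 = (6*√3 + 102) + 105 = (102 + 6*√3) + 105 = 207 + 6*√3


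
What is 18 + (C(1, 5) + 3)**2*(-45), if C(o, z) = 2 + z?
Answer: -4482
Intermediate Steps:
18 + (C(1, 5) + 3)**2*(-45) = 18 + ((2 + 5) + 3)**2*(-45) = 18 + (7 + 3)**2*(-45) = 18 + 10**2*(-45) = 18 + 100*(-45) = 18 - 4500 = -4482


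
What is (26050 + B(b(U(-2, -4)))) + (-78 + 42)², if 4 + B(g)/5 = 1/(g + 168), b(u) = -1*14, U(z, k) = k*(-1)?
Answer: 4208209/154 ≈ 27326.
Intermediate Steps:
U(z, k) = -k
b(u) = -14
B(g) = -20 + 5/(168 + g) (B(g) = -20 + 5/(g + 168) = -20 + 5/(168 + g))
(26050 + B(b(U(-2, -4)))) + (-78 + 42)² = (26050 + 5*(-671 - 4*(-14))/(168 - 14)) + (-78 + 42)² = (26050 + 5*(-671 + 56)/154) + (-36)² = (26050 + 5*(1/154)*(-615)) + 1296 = (26050 - 3075/154) + 1296 = 4008625/154 + 1296 = 4208209/154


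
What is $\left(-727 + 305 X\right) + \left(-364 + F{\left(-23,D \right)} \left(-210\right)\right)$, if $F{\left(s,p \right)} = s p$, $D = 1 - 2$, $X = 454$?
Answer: $132549$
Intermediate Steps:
$D = -1$ ($D = 1 - 2 = -1$)
$F{\left(s,p \right)} = p s$
$\left(-727 + 305 X\right) + \left(-364 + F{\left(-23,D \right)} \left(-210\right)\right) = \left(-727 + 305 \cdot 454\right) + \left(-364 + \left(-1\right) \left(-23\right) \left(-210\right)\right) = \left(-727 + 138470\right) + \left(-364 + 23 \left(-210\right)\right) = 137743 - 5194 = 132549$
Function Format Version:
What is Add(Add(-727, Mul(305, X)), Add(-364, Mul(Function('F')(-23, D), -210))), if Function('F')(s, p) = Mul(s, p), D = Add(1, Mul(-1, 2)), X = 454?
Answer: 132549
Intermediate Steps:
D = -1 (D = Add(1, -2) = -1)
Function('F')(s, p) = Mul(p, s)
Add(Add(-727, Mul(305, X)), Add(-364, Mul(Function('F')(-23, D), -210))) = Add(Add(-727, Mul(305, 454)), Add(-364, Mul(Mul(-1, -23), -210))) = Add(Add(-727, 138470), Add(-364, Mul(23, -210))) = Add(137743, Add(-364, -4830)) = Add(137743, -5194) = 132549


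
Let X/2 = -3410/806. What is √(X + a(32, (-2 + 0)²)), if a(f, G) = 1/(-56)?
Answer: I*√1123486/364 ≈ 2.9119*I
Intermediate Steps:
a(f, G) = -1/56
X = -110/13 (X = 2*(-3410/806) = 2*(-3410*1/806) = 2*(-55/13) = -110/13 ≈ -8.4615)
√(X + a(32, (-2 + 0)²)) = √(-110/13 - 1/56) = √(-6173/728) = I*√1123486/364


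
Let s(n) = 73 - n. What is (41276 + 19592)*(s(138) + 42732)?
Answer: 2597054956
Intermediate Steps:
(41276 + 19592)*(s(138) + 42732) = (41276 + 19592)*((73 - 1*138) + 42732) = 60868*((73 - 138) + 42732) = 60868*(-65 + 42732) = 60868*42667 = 2597054956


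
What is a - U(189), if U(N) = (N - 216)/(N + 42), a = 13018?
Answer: 1002395/77 ≈ 13018.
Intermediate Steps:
U(N) = (-216 + N)/(42 + N)
a - U(189) = 13018 - (-216 + 189)/(42 + 189) = 13018 - (-27)/231 = 13018 - 1*(-9/77) = 13018 + 9/77 = 1002395/77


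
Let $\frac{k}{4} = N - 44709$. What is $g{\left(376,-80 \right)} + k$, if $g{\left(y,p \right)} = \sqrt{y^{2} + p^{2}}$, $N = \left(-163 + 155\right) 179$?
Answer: $-184564 + 8 \sqrt{2309} \approx -1.8418 \cdot 10^{5}$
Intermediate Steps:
$N = -1432$ ($N = \left(-8\right) 179 = -1432$)
$g{\left(y,p \right)} = \sqrt{p^{2} + y^{2}}$
$k = -184564$ ($k = 4 \left(-1432 - 44709\right) = 4 \left(-46141\right) = -184564$)
$g{\left(376,-80 \right)} + k = \sqrt{\left(-80\right)^{2} + 376^{2}} - 184564 = \sqrt{6400 + 141376} - 184564 = \sqrt{147776} - 184564 = 8 \sqrt{2309} - 184564 = -184564 + 8 \sqrt{2309}$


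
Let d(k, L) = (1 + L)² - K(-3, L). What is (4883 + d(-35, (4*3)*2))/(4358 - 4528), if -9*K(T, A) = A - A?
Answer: -162/5 ≈ -32.400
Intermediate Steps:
K(T, A) = 0 (K(T, A) = -(A - A)/9 = -⅑*0 = 0)
d(k, L) = (1 + L)² (d(k, L) = (1 + L)² - 1*0 = (1 + L)² + 0 = (1 + L)²)
(4883 + d(-35, (4*3)*2))/(4358 - 4528) = (4883 + (1 + (4*3)*2)²)/(4358 - 4528) = (4883 + (1 + 12*2)²)/(-170) = (4883 + (1 + 24)²)*(-1/170) = (4883 + 25²)*(-1/170) = (4883 + 625)*(-1/170) = 5508*(-1/170) = -162/5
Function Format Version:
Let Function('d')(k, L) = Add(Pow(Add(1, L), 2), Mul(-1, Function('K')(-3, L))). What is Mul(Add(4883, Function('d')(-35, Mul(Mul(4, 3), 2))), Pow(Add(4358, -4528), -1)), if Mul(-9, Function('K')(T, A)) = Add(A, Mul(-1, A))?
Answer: Rational(-162, 5) ≈ -32.400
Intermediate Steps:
Function('K')(T, A) = 0 (Function('K')(T, A) = Mul(Rational(-1, 9), Add(A, Mul(-1, A))) = Mul(Rational(-1, 9), 0) = 0)
Function('d')(k, L) = Pow(Add(1, L), 2) (Function('d')(k, L) = Add(Pow(Add(1, L), 2), Mul(-1, 0)) = Add(Pow(Add(1, L), 2), 0) = Pow(Add(1, L), 2))
Mul(Add(4883, Function('d')(-35, Mul(Mul(4, 3), 2))), Pow(Add(4358, -4528), -1)) = Mul(Add(4883, Pow(Add(1, Mul(Mul(4, 3), 2)), 2)), Pow(Add(4358, -4528), -1)) = Mul(Add(4883, Pow(Add(1, Mul(12, 2)), 2)), Pow(-170, -1)) = Mul(Add(4883, Pow(Add(1, 24), 2)), Rational(-1, 170)) = Mul(Add(4883, Pow(25, 2)), Rational(-1, 170)) = Mul(Add(4883, 625), Rational(-1, 170)) = Mul(5508, Rational(-1, 170)) = Rational(-162, 5)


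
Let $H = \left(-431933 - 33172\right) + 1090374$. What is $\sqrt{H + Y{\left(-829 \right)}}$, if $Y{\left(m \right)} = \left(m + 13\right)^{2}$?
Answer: $5 \sqrt{51645} \approx 1136.3$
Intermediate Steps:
$Y{\left(m \right)} = \left(13 + m\right)^{2}$
$H = 625269$ ($H = -465105 + 1090374 = 625269$)
$\sqrt{H + Y{\left(-829 \right)}} = \sqrt{625269 + \left(13 - 829\right)^{2}} = \sqrt{625269 + \left(-816\right)^{2}} = \sqrt{625269 + 665856} = \sqrt{1291125} = 5 \sqrt{51645}$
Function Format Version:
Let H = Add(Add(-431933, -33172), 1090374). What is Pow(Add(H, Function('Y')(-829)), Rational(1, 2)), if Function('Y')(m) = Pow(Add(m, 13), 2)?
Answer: Mul(5, Pow(51645, Rational(1, 2))) ≈ 1136.3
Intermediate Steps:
Function('Y')(m) = Pow(Add(13, m), 2)
H = 625269 (H = Add(-465105, 1090374) = 625269)
Pow(Add(H, Function('Y')(-829)), Rational(1, 2)) = Pow(Add(625269, Pow(Add(13, -829), 2)), Rational(1, 2)) = Pow(Add(625269, Pow(-816, 2)), Rational(1, 2)) = Pow(Add(625269, 665856), Rational(1, 2)) = Pow(1291125, Rational(1, 2)) = Mul(5, Pow(51645, Rational(1, 2)))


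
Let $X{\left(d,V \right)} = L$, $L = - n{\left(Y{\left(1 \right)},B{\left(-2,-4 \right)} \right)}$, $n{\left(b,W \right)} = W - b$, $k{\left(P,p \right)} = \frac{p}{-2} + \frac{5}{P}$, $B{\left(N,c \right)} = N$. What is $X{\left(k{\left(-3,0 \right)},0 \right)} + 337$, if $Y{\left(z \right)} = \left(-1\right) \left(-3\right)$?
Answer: $342$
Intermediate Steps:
$Y{\left(z \right)} = 3$
$k{\left(P,p \right)} = \frac{5}{P} - \frac{p}{2}$ ($k{\left(P,p \right)} = p \left(- \frac{1}{2}\right) + \frac{5}{P} = - \frac{p}{2} + \frac{5}{P} = \frac{5}{P} - \frac{p}{2}$)
$L = 5$ ($L = - (-2 - 3) = \left(-1\right) \left(-5\right) = 5$)
$X{\left(d,V \right)} = 5$
$X{\left(k{\left(-3,0 \right)},0 \right)} + 337 = 5 + 337 = 342$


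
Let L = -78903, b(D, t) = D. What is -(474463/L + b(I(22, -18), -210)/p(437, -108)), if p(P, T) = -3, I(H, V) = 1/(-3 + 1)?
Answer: 83875/14346 ≈ 5.8466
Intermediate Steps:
I(H, V) = -1/2 (I(H, V) = 1/(-2) = -1/2)
-(474463/L + b(I(22, -18), -210)/p(437, -108)) = -(474463/(-78903) - 1/2/(-3)) = -(474463*(-1/78903) - 1/2*(-1/3)) = -(-43133/7173 + 1/6) = -1*(-83875/14346) = 83875/14346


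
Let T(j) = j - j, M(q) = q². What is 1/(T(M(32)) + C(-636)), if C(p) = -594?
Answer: -1/594 ≈ -0.0016835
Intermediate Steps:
T(j) = 0
1/(T(M(32)) + C(-636)) = 1/(0 - 594) = 1/(-594) = -1/594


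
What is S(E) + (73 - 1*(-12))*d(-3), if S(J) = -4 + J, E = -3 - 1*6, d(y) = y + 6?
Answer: 242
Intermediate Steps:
d(y) = 6 + y
E = -9 (E = -3 - 6 = -9)
S(E) + (73 - 1*(-12))*d(-3) = (-4 - 9) + (73 - 1*(-12))*(6 - 3) = -13 + (73 + 12)*3 = -13 + 85*3 = -13 + 255 = 242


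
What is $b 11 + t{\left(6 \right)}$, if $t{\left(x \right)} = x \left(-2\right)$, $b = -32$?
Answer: $-364$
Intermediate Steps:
$t{\left(x \right)} = - 2 x$
$b 11 + t{\left(6 \right)} = \left(-32\right) 11 - 12 = -352 - 12 = -364$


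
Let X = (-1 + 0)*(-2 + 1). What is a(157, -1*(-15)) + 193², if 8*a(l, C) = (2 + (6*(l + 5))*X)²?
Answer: 311667/2 ≈ 1.5583e+5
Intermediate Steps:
X = 1 (X = -1*(-1) = 1)
a(l, C) = (32 + 6*l)²/8 (a(l, C) = (2 + (6*(l + 5))*1)²/8 = (2 + (6*(5 + l))*1)²/8 = (2 + (30 + 6*l)*1)²/8 = (2 + (30 + 6*l))²/8 = (32 + 6*l)²/8)
a(157, -1*(-15)) + 193² = (16 + 3*157)²/2 + 193² = (16 + 471)²/2 + 37249 = (½)*487² + 37249 = (½)*237169 + 37249 = 237169/2 + 37249 = 311667/2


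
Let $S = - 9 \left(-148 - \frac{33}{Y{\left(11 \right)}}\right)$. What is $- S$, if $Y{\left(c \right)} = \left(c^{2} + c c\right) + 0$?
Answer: $- \frac{29331}{22} \approx -1333.2$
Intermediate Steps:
$Y{\left(c \right)} = 2 c^{2}$ ($Y{\left(c \right)} = \left(c^{2} + c^{2}\right) + 0 = 2 c^{2} + 0 = 2 c^{2}$)
$S = \frac{29331}{22}$ ($S = - 9 \left(-148 - \frac{33}{2 \cdot 11^{2}}\right) = - 9 \left(-148 - \frac{33}{2 \cdot 121}\right) = - 9 \left(-148 - \frac{33}{242}\right) = - 9 \left(-148 - \frac{3}{22}\right) = \left(-9\right) \left(- \frac{3259}{22}\right) = \frac{29331}{22} \approx 1333.2$)
$- S = \left(-1\right) \frac{29331}{22} = - \frac{29331}{22}$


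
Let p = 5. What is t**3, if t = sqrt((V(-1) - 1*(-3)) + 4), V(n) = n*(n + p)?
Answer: 3*sqrt(3) ≈ 5.1962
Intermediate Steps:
V(n) = n*(5 + n) (V(n) = n*(n + 5) = n*(5 + n))
t = sqrt(3) (t = sqrt((-(5 - 1) - 1*(-3)) + 4) = sqrt((-1*4 + 3) + 4) = sqrt((-4 + 3) + 4) = sqrt(-1 + 4) = sqrt(3) ≈ 1.7320)
t**3 = (sqrt(3))**3 = 3*sqrt(3)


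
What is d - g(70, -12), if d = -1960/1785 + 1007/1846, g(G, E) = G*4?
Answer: -26412899/94146 ≈ -280.55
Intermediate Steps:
g(G, E) = 4*G
d = -52019/94146 (d = -1960*1/1785 + 1007*(1/1846) = -56/51 + 1007/1846 = -52019/94146 ≈ -0.55254)
d - g(70, -12) = -52019/94146 - 4*70 = -52019/94146 - 1*280 = -52019/94146 - 280 = -26412899/94146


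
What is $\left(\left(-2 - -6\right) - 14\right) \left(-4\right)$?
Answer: $40$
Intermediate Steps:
$\left(\left(-2 - -6\right) - 14\right) \left(-4\right) = \left(\left(-2 + 6\right) - 14\right) \left(-4\right) = \left(4 - 14\right) \left(-4\right) = \left(-10\right) \left(-4\right) = 40$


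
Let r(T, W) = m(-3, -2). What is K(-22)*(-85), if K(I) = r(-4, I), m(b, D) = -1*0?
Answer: 0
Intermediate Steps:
m(b, D) = 0
r(T, W) = 0
K(I) = 0
K(-22)*(-85) = 0*(-85) = 0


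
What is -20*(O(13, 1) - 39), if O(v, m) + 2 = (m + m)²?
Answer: 740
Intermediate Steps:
O(v, m) = -2 + 4*m² (O(v, m) = -2 + (m + m)² = -2 + (2*m)² = -2 + 4*m²)
-20*(O(13, 1) - 39) = -20*((-2 + 4*1²) - 39) = -20*((-2 + 4*1) - 39) = -20*((-2 + 4) - 39) = -20*(2 - 39) = -20*(-37) = 740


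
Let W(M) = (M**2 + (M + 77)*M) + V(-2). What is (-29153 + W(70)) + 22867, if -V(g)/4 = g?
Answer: 8912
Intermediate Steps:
V(g) = -4*g
W(M) = 8 + M**2 + M*(77 + M) (W(M) = (M**2 + (M + 77)*M) - 4*(-2) = (M**2 + (77 + M)*M) + 8 = (M**2 + M*(77 + M)) + 8 = 8 + M**2 + M*(77 + M))
(-29153 + W(70)) + 22867 = (-29153 + (8 + 2*70**2 + 77*70)) + 22867 = (-29153 + (8 + 2*4900 + 5390)) + 22867 = (-29153 + (8 + 9800 + 5390)) + 22867 = (-29153 + 15198) + 22867 = -13955 + 22867 = 8912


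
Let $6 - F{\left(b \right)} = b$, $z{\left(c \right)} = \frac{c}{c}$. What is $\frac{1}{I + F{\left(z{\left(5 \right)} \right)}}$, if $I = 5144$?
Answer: $\frac{1}{5149} \approx 0.00019421$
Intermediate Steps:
$z{\left(c \right)} = 1$
$F{\left(b \right)} = 6 - b$
$\frac{1}{I + F{\left(z{\left(5 \right)} \right)}} = \frac{1}{5144 + \left(6 - 1\right)} = \frac{1}{5144 + 5} = \frac{1}{5149}$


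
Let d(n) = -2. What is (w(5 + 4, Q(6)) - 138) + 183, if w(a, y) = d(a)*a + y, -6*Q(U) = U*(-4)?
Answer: 31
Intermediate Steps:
Q(U) = 2*U/3 (Q(U) = -U*(-4)/6 = -(-2)*U/3 = 2*U/3)
w(a, y) = y - 2*a (w(a, y) = -2*a + y = y - 2*a)
(w(5 + 4, Q(6)) - 138) + 183 = (((⅔)*6 - 2*(5 + 4)) - 138) + 183 = ((4 - 2*9) - 138) + 183 = ((4 - 18) - 138) + 183 = (-14 - 138) + 183 = -152 + 183 = 31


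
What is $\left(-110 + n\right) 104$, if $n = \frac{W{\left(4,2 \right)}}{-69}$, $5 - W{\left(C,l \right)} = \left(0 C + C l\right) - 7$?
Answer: $- \frac{789776}{69} \approx -11446.0$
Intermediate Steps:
$W{\left(C,l \right)} = 12 - C l$ ($W{\left(C,l \right)} = 5 - \left(\left(0 C + C l\right) - 7\right) = 5 - \left(\left(0 + C l\right) - 7\right) = 5 - \left(C l - 7\right) = 5 - \left(-7 + C l\right) = 12 - C l$)
$n = - \frac{4}{69}$ ($n = \frac{12 - 4 \cdot 2}{-69} = \left(12 - 8\right) \left(- \frac{1}{69}\right) = 4 \left(- \frac{1}{69}\right) = - \frac{4}{69} \approx -0.057971$)
$\left(-110 + n\right) 104 = \left(-110 - \frac{4}{69}\right) 104 = \left(- \frac{7594}{69}\right) 104 = - \frac{789776}{69}$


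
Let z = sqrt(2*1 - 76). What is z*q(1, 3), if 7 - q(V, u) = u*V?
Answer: 4*I*sqrt(74) ≈ 34.409*I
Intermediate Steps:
q(V, u) = 7 - V*u (q(V, u) = 7 - u*V = 7 - V*u)
z = I*sqrt(74) (z = sqrt(2 - 76) = sqrt(-74) = I*sqrt(74) ≈ 8.6023*I)
z*q(1, 3) = (I*sqrt(74))*(7 - 1*1*3) = (I*sqrt(74))*(7 - 3) = (I*sqrt(74))*4 = 4*I*sqrt(74)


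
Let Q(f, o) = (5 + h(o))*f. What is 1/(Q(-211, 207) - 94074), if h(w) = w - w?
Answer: -1/95129 ≈ -1.0512e-5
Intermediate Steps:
h(w) = 0
Q(f, o) = 5*f (Q(f, o) = (5 + 0)*f = 5*f)
1/(Q(-211, 207) - 94074) = 1/(5*(-211) - 94074) = 1/(-1055 - 94074) = 1/(-95129) = -1/95129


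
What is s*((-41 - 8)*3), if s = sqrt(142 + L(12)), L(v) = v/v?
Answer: -147*sqrt(143) ≈ -1757.9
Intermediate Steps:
L(v) = 1
s = sqrt(143) (s = sqrt(142 + 1) = sqrt(143) ≈ 11.958)
s*((-41 - 8)*3) = sqrt(143)*((-41 - 8)*3) = sqrt(143)*(-49*3) = sqrt(143)*(-147) = -147*sqrt(143)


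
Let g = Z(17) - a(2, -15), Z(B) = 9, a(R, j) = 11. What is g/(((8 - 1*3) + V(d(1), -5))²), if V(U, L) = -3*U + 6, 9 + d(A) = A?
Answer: -2/1225 ≈ -0.0016327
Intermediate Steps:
d(A) = -9 + A
V(U, L) = 6 - 3*U
g = -2 (g = 9 - 1*11 = 9 - 11 = -2)
g/(((8 - 1*3) + V(d(1), -5))²) = -2/((8 - 1*3) + (6 - 3*(-9 + 1)))² = -2/((8 - 3) + (6 - 3*(-8)))² = -2/(5 + (6 + 24))² = -2/(5 + 30)² = -2/(35²) = -2/1225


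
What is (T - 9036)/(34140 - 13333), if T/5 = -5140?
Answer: -34736/20807 ≈ -1.6694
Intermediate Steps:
T = -25700 (T = 5*(-5140) = -25700)
(T - 9036)/(34140 - 13333) = (-25700 - 9036)/(34140 - 13333) = -34736/20807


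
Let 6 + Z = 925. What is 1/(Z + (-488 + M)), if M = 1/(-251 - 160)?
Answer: 411/177140 ≈ 0.0023202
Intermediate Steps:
M = -1/411 (M = 1/(-411) = -1/411 ≈ -0.0024331)
Z = 919 (Z = -6 + 925 = 919)
1/(Z + (-488 + M)) = 1/(919 + (-488 - 1/411)) = 1/(919 - 200569/411) = 1/(177140/411) = 411/177140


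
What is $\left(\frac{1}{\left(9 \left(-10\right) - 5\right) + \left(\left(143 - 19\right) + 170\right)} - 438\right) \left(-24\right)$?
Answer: $\frac{2091864}{199} \approx 10512.0$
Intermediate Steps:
$\left(\frac{1}{\left(9 \left(-10\right) - 5\right) + \left(\left(143 - 19\right) + 170\right)} - 438\right) \left(-24\right) = \left(\frac{1}{\left(-90 - 5\right) + \left(124 + 170\right)} - 438\right) \left(-24\right) = \left(\frac{1}{-95 + 294} - 438\right) \left(-24\right) = \left(\frac{1}{199} - 438\right) \left(-24\right) = \left(- \frac{87161}{199}\right) \left(-24\right) = \frac{2091864}{199}$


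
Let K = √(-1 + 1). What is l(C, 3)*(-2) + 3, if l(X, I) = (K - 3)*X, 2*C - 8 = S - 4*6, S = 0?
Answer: -45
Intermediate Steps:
K = 0 (K = √0 = 0)
C = -8 (C = 4 + (0 - 4*6)/2 = 4 + (0 - 24)/2 = 4 + (½)*(-24) = 4 - 12 = -8)
l(X, I) = -3*X (l(X, I) = (0 - 3)*X = -3*X)
l(C, 3)*(-2) + 3 = -3*(-8)*(-2) + 3 = 24*(-2) + 3 = -48 + 3 = -45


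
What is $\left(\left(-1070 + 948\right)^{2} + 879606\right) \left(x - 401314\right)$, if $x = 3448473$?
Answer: $2725653253910$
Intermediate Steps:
$\left(\left(-1070 + 948\right)^{2} + 879606\right) \left(x - 401314\right) = \left(\left(-1070 + 948\right)^{2} + 879606\right) \left(3448473 - 401314\right) = \left(\left(-122\right)^{2} + 879606\right) 3047159 = \left(14884 + 879606\right) 3047159 = 894490 \cdot 3047159 = 2725653253910$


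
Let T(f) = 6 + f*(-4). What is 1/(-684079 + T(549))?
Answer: -1/686269 ≈ -1.4572e-6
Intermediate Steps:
T(f) = 6 - 4*f
1/(-684079 + T(549)) = 1/(-684079 + (6 - 4*549)) = 1/(-684079 + (6 - 2196)) = 1/(-684079 - 2190) = 1/(-686269) = -1/686269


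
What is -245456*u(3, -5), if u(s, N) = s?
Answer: -736368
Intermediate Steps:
-245456*u(3, -5) = -245456*3 = -736368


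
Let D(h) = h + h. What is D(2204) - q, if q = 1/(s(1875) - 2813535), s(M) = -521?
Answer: 12404358849/2814056 ≈ 4408.0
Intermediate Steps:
D(h) = 2*h
q = -1/2814056 (q = 1/(-521 - 2813535) = 1/(-2814056) = -1/2814056 ≈ -3.5536e-7)
D(2204) - q = 2*2204 - 1*(-1/2814056) = 4408 + 1/2814056 = 12404358849/2814056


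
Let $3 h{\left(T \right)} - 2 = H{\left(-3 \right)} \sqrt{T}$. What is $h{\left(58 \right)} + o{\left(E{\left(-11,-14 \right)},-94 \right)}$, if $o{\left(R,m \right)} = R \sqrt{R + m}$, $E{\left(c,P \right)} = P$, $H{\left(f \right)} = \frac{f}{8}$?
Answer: $\frac{2}{3} - \frac{\sqrt{58}}{8} - 84 i \sqrt{3} \approx -0.28531 - 145.49 i$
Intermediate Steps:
$H{\left(f \right)} = \frac{f}{8}$ ($H{\left(f \right)} = f \frac{1}{8} = \frac{f}{8}$)
$h{\left(T \right)} = \frac{2}{3} - \frac{\sqrt{T}}{8}$ ($h{\left(T \right)} = \frac{2}{3} + \frac{\frac{1}{8} \left(-3\right) \sqrt{T}}{3} = \frac{2}{3} + \frac{\left(- \frac{3}{8}\right) \sqrt{T}}{3} = \frac{2}{3} - \frac{\sqrt{T}}{8}$)
$h{\left(58 \right)} + o{\left(E{\left(-11,-14 \right)},-94 \right)} = \left(\frac{2}{3} - \frac{\sqrt{58}}{8}\right) - 14 \sqrt{-14 - 94} = \left(\frac{2}{3} - \frac{\sqrt{58}}{8}\right) - 14 \sqrt{-108} = \left(\frac{2}{3} - \frac{\sqrt{58}}{8}\right) - 14 \cdot 6 i \sqrt{3} = \left(\frac{2}{3} - \frac{\sqrt{58}}{8}\right) - 84 i \sqrt{3} = \frac{2}{3} - \frac{\sqrt{58}}{8} - 84 i \sqrt{3}$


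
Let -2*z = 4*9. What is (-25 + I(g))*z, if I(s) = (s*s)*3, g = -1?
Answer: 396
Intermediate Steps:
z = -18 (z = -2*9 = -½*36 = -18)
I(s) = 3*s² (I(s) = s²*3 = 3*s²)
(-25 + I(g))*z = (-25 + 3*(-1)²)*(-18) = (-25 + 3*1)*(-18) = (-25 + 3)*(-18) = -22*(-18) = 396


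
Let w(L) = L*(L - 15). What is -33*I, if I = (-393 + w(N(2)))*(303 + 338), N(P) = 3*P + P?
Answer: 9497697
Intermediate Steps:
N(P) = 4*P
w(L) = L*(-15 + L)
I = -287809 (I = (-393 + (4*2)*(-15 + 4*2))*(303 + 338) = (-393 + 8*(-15 + 8))*641 = (-393 + 8*(-7))*641 = (-393 - 56)*641 = -449*641 = -287809)
-33*I = -33*(-287809) = 9497697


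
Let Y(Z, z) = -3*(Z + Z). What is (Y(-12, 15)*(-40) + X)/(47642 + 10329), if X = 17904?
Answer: 15024/57971 ≈ 0.25916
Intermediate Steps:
Y(Z, z) = -6*Z
(Y(-12, 15)*(-40) + X)/(47642 + 10329) = (-6*(-12)*(-40) + 17904)/(47642 + 10329) = (72*(-40) + 17904)/57971 = (-2880 + 17904)*(1/57971) = 15024*(1/57971) = 15024/57971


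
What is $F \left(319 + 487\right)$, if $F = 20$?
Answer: $16120$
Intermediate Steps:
$F \left(319 + 487\right) = 20 \left(319 + 487\right) = 20 \cdot 806 = 16120$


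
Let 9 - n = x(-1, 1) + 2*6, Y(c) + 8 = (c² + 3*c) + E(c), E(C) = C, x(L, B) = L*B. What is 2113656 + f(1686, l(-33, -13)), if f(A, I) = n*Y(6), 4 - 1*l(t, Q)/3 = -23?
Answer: 2113552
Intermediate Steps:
l(t, Q) = 81 (l(t, Q) = 12 - 3*(-23) = 12 + 69 = 81)
x(L, B) = B*L
Y(c) = -8 + c² + 4*c (Y(c) = -8 + ((c² + 3*c) + c) = -8 + (c² + 4*c) = -8 + c² + 4*c)
n = -2 (n = 9 - (1*(-1) + 2*6) = 9 - (-1 + 12) = 9 - 1*11 = 9 - 11 = -2)
f(A, I) = -104 (f(A, I) = -2*(-8 + 6² + 4*6) = -2*(-8 + 36 + 24) = -2*52 = -104)
2113656 + f(1686, l(-33, -13)) = 2113656 - 104 = 2113552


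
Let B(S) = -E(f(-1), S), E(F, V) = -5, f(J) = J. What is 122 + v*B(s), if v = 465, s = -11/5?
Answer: 2447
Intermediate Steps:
s = -11/5 (s = -11*1/5 = -11/5 ≈ -2.2000)
B(S) = 5 (B(S) = -1*(-5) = 5)
122 + v*B(s) = 122 + 465*5 = 122 + 2325 = 2447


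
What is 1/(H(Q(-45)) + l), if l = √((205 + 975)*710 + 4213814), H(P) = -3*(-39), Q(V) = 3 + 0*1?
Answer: -117/5037925 + √5051614/5037925 ≈ 0.00042291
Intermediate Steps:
Q(V) = 3 (Q(V) = 3 + 0 = 3)
H(P) = 117
l = √5051614 (l = √(1180*710 + 4213814) = √(837800 + 4213814) = √5051614 ≈ 2247.6)
1/(H(Q(-45)) + l) = 1/(117 + √5051614)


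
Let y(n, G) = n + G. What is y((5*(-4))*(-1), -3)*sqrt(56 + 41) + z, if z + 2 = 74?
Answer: 72 + 17*sqrt(97) ≈ 239.43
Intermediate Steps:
z = 72 (z = -2 + 74 = 72)
y(n, G) = G + n
y((5*(-4))*(-1), -3)*sqrt(56 + 41) + z = (-3 + (5*(-4))*(-1))*sqrt(56 + 41) + 72 = (-3 - 20*(-1))*sqrt(97) + 72 = (-3 + 20)*sqrt(97) + 72 = 17*sqrt(97) + 72 = 72 + 17*sqrt(97)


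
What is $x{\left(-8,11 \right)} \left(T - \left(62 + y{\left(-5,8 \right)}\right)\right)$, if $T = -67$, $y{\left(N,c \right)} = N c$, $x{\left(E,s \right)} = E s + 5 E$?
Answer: $11392$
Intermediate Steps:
$x{\left(E,s \right)} = 5 E + E s$
$x{\left(-8,11 \right)} \left(T - \left(62 + y{\left(-5,8 \right)}\right)\right) = - 8 \left(5 + 11\right) \left(-67 - \left(62 - 40\right)\right) = \left(-8\right) 16 \left(-67 - 22\right) = - 128 \left(-67 + \left(-62 + 40\right)\right) = - 128 \left(-67 - 22\right) = \left(-128\right) \left(-89\right) = 11392$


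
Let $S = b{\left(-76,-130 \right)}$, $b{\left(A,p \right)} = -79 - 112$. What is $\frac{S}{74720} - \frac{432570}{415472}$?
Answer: $- \frac{2025061597}{1940254240} \approx -1.0437$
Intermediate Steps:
$b{\left(A,p \right)} = -191$ ($b{\left(A,p \right)} = -79 - 112 = -191$)
$S = -191$
$\frac{S}{74720} - \frac{432570}{415472} = - \frac{191}{74720} - \frac{432570}{415472} = \left(-191\right) \frac{1}{74720} - \frac{216285}{207736} = - \frac{191}{74720} - \frac{216285}{207736} = - \frac{2025061597}{1940254240}$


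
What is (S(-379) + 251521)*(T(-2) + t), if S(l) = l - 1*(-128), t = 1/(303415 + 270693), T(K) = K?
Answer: -144255991525/287054 ≈ -5.0254e+5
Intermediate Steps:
t = 1/574108 ≈ 1.7418e-6
S(l) = 128 + l (S(l) = l + 128 = 128 + l)
(S(-379) + 251521)*(T(-2) + t) = ((128 - 379) + 251521)*(-2 + 1/574108) = (-251 + 251521)*(-1148215/574108) = 251270*(-1148215/574108) = -144255991525/287054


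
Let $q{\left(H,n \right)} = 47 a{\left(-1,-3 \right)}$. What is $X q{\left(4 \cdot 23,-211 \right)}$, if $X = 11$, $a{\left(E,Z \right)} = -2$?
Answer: $-1034$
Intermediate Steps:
$q{\left(H,n \right)} = -94$ ($q{\left(H,n \right)} = 47 \left(-2\right) = -94$)
$X q{\left(4 \cdot 23,-211 \right)} = 11 \left(-94\right) = -1034$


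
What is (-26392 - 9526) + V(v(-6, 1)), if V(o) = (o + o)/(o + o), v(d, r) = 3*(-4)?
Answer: -35917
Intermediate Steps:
v(d, r) = -12
V(o) = 1 (V(o) = (2*o)/((2*o)) = (2*o)*(1/(2*o)) = 1)
(-26392 - 9526) + V(v(-6, 1)) = (-26392 - 9526) + 1 = -35918 + 1 = -35917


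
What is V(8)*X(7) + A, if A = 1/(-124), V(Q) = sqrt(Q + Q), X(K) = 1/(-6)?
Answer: -251/372 ≈ -0.67473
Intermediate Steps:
X(K) = -1/6
V(Q) = sqrt(2)*sqrt(Q) (V(Q) = sqrt(2*Q) = sqrt(2)*sqrt(Q))
A = -1/124 ≈ -0.0080645
V(8)*X(7) + A = (sqrt(2)*sqrt(8))*(-1/6) - 1/124 = (sqrt(2)*(2*sqrt(2)))*(-1/6) - 1/124 = 4*(-1/6) - 1/124 = -2/3 - 1/124 = -251/372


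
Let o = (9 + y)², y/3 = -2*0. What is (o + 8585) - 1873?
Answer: 6793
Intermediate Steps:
y = 0 (y = 3*(-2*0) = 3*0 = 0)
o = 81 (o = (9 + 0)² = 9² = 81)
(o + 8585) - 1873 = (81 + 8585) - 1873 = 8666 - 1873 = 6793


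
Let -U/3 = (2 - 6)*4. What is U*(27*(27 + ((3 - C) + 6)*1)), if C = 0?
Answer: 46656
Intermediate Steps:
U = 48 (U = -3*(2 - 6)*4 = -(-12)*4 = -3*(-16) = 48)
U*(27*(27 + ((3 - C) + 6)*1)) = 48*(27*(27 + ((3 - 1*0) + 6)*1)) = 48*(27*(27 + ((3 + 0) + 6)*1)) = 48*(27*(27 + (3 + 6)*1)) = 48*(27*(27 + 9*1)) = 48*(27*(27 + 9)) = 48*(27*36) = 48*972 = 46656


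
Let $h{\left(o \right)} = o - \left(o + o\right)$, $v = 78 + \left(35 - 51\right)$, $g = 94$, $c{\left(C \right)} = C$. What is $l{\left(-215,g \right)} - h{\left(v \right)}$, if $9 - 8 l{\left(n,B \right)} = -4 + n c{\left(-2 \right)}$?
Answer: $\frac{79}{8} \approx 9.875$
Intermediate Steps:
$v = 62$ ($v = 78 - 16 = 62$)
$h{\left(o \right)} = - o$ ($h{\left(o \right)} = o - 2 o = - o$)
$l{\left(n,B \right)} = \frac{13}{8} + \frac{n}{4}$ ($l{\left(n,B \right)} = \frac{9}{8} - \frac{-4 + n \left(-2\right)}{8} = \frac{9}{8} - \frac{-4 - 2 n}{8} = \frac{9}{8} + \left(\frac{1}{2} + \frac{n}{4}\right) = \frac{13}{8} + \frac{n}{4}$)
$l{\left(-215,g \right)} - h{\left(v \right)} = \left(\frac{13}{8} + \frac{1}{4} \left(-215\right)\right) - \left(-1\right) 62 = \left(\frac{13}{8} - \frac{215}{4}\right) - -62 = - \frac{417}{8} + 62 = \frac{79}{8}$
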